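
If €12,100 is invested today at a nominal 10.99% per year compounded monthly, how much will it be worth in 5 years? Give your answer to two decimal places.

Periodic rate i = 0.1099/12 = 0.00915833; n = 5 × 12 = 60 periods.
FV = 12,100 × (1 + 0.00915833)^60 = 20,909.5179

€20,909.52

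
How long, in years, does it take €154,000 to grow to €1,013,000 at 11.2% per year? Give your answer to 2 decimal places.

n = ln(1.013e+06/154000) / ln(1+0.112) = ln(6.57792) / 0.106160 = 17.7441 years

17.74 years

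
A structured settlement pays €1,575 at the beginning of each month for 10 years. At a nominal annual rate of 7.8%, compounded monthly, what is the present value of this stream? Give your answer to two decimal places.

€131,802.86

i = 0.078/12 = 0.0065 per month; n = 10·12 = 120.
Annuity factor a(120|0.0065) × (1+i) = 83.684355; PV = 1575 × 83.684355 = 131,802.8597
(Beginning-of-period payments → annuity-due factor ×(1+i).)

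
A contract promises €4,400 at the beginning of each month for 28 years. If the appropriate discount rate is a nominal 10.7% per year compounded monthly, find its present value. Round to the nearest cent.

€472,639.06

Periodic rate i = 0.107/12 = 0.00891667; n = 28 × 12 = 336 periods.
PV = 4400 × [1 − (1+0.00891667)^(−336)] / 0.00891667 × (1+i) = 4400 × 107.417968 = 472,639.0600
Payments are at the start of each period, so multiply by (1+i).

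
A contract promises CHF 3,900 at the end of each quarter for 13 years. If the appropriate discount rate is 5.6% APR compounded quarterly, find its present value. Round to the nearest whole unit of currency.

i = 0.056/4 = 0.014 per quarter; n = 13·4 = 52.
Annuity factor a(52|0.014) = 36.763005; PV = 3900 × 36.763005 = 143,375.7184

CHF 143,376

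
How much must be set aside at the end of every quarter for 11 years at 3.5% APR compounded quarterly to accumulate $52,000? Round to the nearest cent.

$973.98

With 4 periods per year: i = 0.00875, n = 44.
PMT = 52000 / ( [(1+0.00875)^44 − 1] / 0.00875 ) = 52000 / 53.389182 = 973.9801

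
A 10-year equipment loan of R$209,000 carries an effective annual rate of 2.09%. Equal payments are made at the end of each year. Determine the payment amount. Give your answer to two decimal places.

R$23,376.94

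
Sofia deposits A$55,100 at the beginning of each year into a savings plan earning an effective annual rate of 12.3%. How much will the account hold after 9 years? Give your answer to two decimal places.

FV = PMT · [(1+i)^n − 1] / i × (1+i) = 55100 · 16.805289 = 925,971.4174
(annuity-due: payments at period start, so ×(1+i).)

A$925,971.42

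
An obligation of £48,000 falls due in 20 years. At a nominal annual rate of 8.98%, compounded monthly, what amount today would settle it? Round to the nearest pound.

i = 0.0898/12 = 0.00748333 per month; n = 20·12 = 240.
Discount factor = (1+0.00748333)^(−240) = 0.167075; PV = 48,000 × 0.167075 = 8,019.5933

£8,020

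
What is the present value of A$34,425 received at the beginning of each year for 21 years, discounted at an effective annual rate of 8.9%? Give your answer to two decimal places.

Annuity factor a(21|0.089) × (1+i) = 10.193971; PV = 34425 × 10.193971 = 350,927.4433
Payments are at the start of each period, so multiply by (1+i).

A$350,927.44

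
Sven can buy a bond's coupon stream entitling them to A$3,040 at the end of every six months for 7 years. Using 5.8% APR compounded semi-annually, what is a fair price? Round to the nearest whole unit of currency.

A$34,575

Periodic rate i = 0.058/2 = 0.029; n = 7 × 2 = 14 periods.
PV = PMT · [1 − (1+i)^(−n)] / i = 3040 · 11.373460 = 34,575.3199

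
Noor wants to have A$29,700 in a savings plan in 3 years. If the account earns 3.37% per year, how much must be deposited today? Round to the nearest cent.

A$26,888.89

Discount factor = (1+0.0337)^(−3) = 0.905350; PV = 29,700 × 0.905350 = 26,888.8916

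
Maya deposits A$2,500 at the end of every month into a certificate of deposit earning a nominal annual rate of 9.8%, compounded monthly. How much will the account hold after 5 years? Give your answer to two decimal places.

i = 0.098/12 = 0.00816667 per month; n = 5·12 = 60.
FV = 2500 × [(1+0.00816667)^60 − 1] / 0.00816667 = 2500 × 77.029118 = 192,572.7951

A$192,572.80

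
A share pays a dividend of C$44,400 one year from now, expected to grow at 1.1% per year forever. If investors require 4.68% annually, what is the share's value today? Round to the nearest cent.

C$1,240,223.46

PV = PMT / (i − g) = 44400 / (0.0468 − 0.011) = 44400 / 0.035800 = 1,240,223.4637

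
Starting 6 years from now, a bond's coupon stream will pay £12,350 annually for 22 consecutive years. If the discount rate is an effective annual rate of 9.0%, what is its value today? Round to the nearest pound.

£75,791

PV at t=5 (ordinary 22-year annuity): 12350 × a(22|0.09) = 12350 × 9.442425 = 116,613.9542
PV₀ = 116,613.9542 / (1+0.09)^5 = 116,613.9542 / 1.538624 = 75,791.0689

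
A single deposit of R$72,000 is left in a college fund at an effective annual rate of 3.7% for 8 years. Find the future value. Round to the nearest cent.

FV = 72,000 × (1 + 0.037)^8 = 96,285.8675

R$96,285.87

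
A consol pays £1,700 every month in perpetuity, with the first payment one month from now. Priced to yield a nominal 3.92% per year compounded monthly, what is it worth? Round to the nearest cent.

£520,408.16

Periodic rate i = 0.0392/12 = 0.00326667.
PV = PMT / i = 1700 / 0.00326667 = 520,408.1633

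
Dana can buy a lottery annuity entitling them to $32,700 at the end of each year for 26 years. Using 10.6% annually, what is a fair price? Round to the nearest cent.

$286,020.28

PV = 32700 × [1 − (1+0.106)^(−26)] / 0.106 = 32700 × 8.746798 = 286,020.2808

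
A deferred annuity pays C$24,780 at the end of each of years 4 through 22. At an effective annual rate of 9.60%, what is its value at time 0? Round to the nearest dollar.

Value one period before first payment (t=3): 24780 × [1 − (1+0.096)^(−19)] / 0.096 = 24780 × 8.591392 = 212,894.6925
Discount back 3 years: 212,894.6925 × (1+0.096)^(−3) = 212,894.6925 × 0.759571 = 161,708.6204

C$161,709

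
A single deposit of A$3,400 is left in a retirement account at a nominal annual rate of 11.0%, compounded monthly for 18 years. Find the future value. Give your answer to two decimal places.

A$24,404.21

With 12 periods per year: i = 0.00916667, n = 216.
FV = 3,400 × (1 + 0.00916667)^216 = 24,404.2064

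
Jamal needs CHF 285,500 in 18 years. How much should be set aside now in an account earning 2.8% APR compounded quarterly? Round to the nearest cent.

CHF 172,776.33

i = 0.028/4 = 0.007 per quarter; n = 18·4 = 72.
Discount factor = (1+0.007)^(−72) = 0.605171; PV = 285,500 × 0.605171 = 172,776.3252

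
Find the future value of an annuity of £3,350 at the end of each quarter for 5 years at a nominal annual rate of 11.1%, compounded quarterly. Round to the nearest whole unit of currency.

£87,984

With 4 periods per year: i = 0.02775, n = 20.
FV = 3350 × [(1+0.02775)^20 − 1] / 0.02775 = 3350 × 26.263774 = 87,983.6425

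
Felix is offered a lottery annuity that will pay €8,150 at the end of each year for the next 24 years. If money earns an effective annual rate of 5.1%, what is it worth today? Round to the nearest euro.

€111,373

PV = 8150 × [1 − (1+0.051)^(−24)] / 0.051 = 8150 × 13.665405 = 111,373.0541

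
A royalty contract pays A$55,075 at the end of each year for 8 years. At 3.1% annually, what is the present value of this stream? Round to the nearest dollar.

A$384,984

Annuity factor a(8|0.031) = 6.990174; PV = 55075 × 6.990174 = 384,983.8413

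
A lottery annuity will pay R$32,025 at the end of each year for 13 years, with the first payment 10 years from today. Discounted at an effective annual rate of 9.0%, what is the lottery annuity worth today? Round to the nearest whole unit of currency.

PV at t=9 (ordinary 13-year annuity): 32025 × a(13|0.09) = 32025 × 7.486904 = 239,768.0982
Discount back 9 years: 239,768.0982 × (1+0.09)^(−9) = 239,768.0982 × 0.460428 = 110,395.8930

R$110,396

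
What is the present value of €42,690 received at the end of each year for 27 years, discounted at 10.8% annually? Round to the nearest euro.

€370,485

Annuity factor a(27|0.108) = 8.678491; PV = 42690 × 8.678491 = 370,484.7899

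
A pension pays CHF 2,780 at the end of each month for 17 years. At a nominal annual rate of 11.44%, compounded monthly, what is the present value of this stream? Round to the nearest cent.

i = 0.1144/12 = 0.00953333 per month; n = 17·12 = 204.
Annuity factor a(204|0.00953333) = 89.754616; PV = 2780 × 89.754616 = 249,517.8314

CHF 249,517.83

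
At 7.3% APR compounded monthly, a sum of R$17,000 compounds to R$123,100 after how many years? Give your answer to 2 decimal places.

Periodic rate i = 0.073/12 = 0.00608333.
n = ln(123100/17000) / ln(1+0.00608333) = ln(7.24118) / 0.006065 = 326.4328 months
= 326.4328/12 years

27.20 years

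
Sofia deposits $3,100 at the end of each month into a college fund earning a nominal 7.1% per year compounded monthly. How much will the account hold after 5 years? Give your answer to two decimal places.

Periodic rate i = 0.071/12 = 0.00591667; n = 5 × 12 = 60 periods.
Accumulation factor s(60|0.00591667) = 71.778512; FV = 3100 × 71.778512 = 222,513.3872

$222,513.39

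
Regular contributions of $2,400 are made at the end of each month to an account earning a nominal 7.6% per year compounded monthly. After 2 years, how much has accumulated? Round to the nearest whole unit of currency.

$61,997

With 12 periods per year: i = 0.00633333, n = 24.
FV = 2400 × [(1+0.00633333)^24 − 1] / 0.00633333 = 2400 × 25.831954 = 61,996.6898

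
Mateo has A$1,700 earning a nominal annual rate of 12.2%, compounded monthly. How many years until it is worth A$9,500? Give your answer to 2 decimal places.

14.18 years

Periodic rate i = 0.122/12 = 0.0101667.
n = ln(9500/1700) / ln(1+0.0101667) = ln(5.58824) / 0.010115 = 170.1045 months
= 170.1045/12 years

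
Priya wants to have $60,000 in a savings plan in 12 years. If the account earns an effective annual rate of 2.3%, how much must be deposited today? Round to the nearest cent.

PV = 60,000 / (1 + 0.023)^12 = 60,000 / 1.313734 = 45,671.3286

$45,671.33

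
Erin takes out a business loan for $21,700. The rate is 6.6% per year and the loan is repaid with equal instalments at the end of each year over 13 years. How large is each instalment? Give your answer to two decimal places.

$2,537.87

PMT = 21700 / ( [1 − (1+0.066)^(−13)] / 0.066 ) = 21700 / 8.550475 = 2,537.8708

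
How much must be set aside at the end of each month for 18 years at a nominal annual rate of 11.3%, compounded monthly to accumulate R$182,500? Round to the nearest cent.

R$261.49

Periodic rate i = 0.113/12 = 0.00941667; n = 18 × 12 = 216 periods.
FV-annuity factor = 697.932183; PMT = 182500 / 697.932183 = 261.4867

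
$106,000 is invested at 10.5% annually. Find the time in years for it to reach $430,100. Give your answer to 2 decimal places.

14.03 years

(1+i)^n = 430100/106000 = 4.05755, so n = ln 4.05755 / ln 1.105 = 14.0275 years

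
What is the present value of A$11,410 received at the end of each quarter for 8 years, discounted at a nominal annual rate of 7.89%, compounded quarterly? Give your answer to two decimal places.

A$268,846.94

i = 0.0789/4 = 0.019725 per quarter; n = 8·4 = 32.
PV = PMT · [1 − (1+i)^(−n)] / i = 11410 · 23.562396 = 268,846.9353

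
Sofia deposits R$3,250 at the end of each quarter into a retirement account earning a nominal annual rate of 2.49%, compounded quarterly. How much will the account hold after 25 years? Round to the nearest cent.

Periodic rate i = 0.0249/4 = 0.006225; n = 25 × 4 = 100 periods.
Accumulation factor s(100|0.006225) = 138.150813; FV = 3250 × 138.150813 = 448,990.1423

R$448,990.14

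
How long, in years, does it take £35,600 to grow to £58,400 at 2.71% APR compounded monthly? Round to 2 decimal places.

18.29 years

Periodic rate i = 0.0271/12 = 0.00225833.
(1+i)^n = 58400/35600 = 1.64045, so n = ln 1.64045 / ln 1.00226 = 219.4224 months
= 219.4224/12 years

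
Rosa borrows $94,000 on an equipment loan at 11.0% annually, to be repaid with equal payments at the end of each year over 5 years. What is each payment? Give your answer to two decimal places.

$25,433.61

PMT = 94000 / ( [1 − (1+0.11)^(−5)] / 0.11 ) = 94000 / 3.695897 = 25,433.6091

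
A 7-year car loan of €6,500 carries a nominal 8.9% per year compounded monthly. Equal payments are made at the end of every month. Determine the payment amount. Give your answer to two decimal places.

€104.25

Periodic rate i = 0.089/12 = 0.00741667; n = 7 × 12 = 84 periods.
PMT = 6500 / ( [1 − (1+0.00741667)^(−84)] / 0.00741667 ) = 6500 / 62.350458 = 104.2494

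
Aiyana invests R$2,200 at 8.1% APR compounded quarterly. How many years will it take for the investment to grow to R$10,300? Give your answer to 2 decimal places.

Periodic rate i = 0.081/4 = 0.02025.
n = ln(10300/2200) / ln(1+0.02025) = ln(4.68182) / 0.020048 = 77.0007 quarters
= 77.0007/4 years

19.25 years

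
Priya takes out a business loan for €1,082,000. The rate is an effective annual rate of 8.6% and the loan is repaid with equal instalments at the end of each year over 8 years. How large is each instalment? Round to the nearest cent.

€192,592.95

Annuity-PV factor = 5.618066; PMT = 1.082e+06 / 5.618066 = 192,592.9510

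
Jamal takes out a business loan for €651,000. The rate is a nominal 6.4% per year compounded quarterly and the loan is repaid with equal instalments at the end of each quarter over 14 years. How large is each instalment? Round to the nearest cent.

€17,687.35

With 4 periods per year: i = 0.016, n = 56.
Annuity-PV factor = 36.805961; PMT = 651000 / 36.805961 = 17,687.3521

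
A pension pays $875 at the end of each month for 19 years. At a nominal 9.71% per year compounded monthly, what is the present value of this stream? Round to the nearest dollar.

$90,919

With 12 periods per year: i = 0.00809167, n = 228.
Annuity factor a(228|0.00809167) = 103.907047; PV = 875 × 103.907047 = 90,918.6664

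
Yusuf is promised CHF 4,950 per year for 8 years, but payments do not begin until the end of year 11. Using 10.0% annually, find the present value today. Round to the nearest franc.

CHF 10,181

Value one period before first payment (t=10): 4950 × [1 − (1+0.1)^(−8)] / 0.1 = 4950 × 5.334926 = 26,407.8847
Discount back 10 years: 26,407.8847 × (1+0.1)^(−10) = 26,407.8847 × 0.385543 = 10,181.3827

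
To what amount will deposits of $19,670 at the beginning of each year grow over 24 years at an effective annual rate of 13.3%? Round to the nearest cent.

$3,187,496.61

FV = PMT · [(1+i)^n − 1] / i × (1+i) = 19670 · 162.048633 = 3,187,496.6096
(Beginning-of-period payments → annuity-due factor ×(1+i).)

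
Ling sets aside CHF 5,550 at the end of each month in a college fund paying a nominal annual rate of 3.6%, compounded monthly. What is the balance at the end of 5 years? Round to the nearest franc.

Periodic rate i = 0.036/12 = 0.003; n = 5 × 12 = 60 periods.
FV = PMT · [(1+i)^n − 1] / i = 5550 · 65.631601 = 364,255.3854

CHF 364,255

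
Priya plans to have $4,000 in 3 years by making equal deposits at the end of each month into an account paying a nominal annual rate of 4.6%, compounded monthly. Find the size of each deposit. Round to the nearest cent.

Periodic rate i = 0.046/12 = 0.00383333; n = 3 × 12 = 36 periods.
FV-annuity factor = 38.523319; PMT = 4000 / 38.523319 = 103.8332

$103.83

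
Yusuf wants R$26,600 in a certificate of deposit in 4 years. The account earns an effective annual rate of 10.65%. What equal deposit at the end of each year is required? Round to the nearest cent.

R$5,677.00

PMT = 26600 / ( [(1+0.1065)^4 − 1] / 0.1065 ) = 26600 / 4.685577 = 5,676.9957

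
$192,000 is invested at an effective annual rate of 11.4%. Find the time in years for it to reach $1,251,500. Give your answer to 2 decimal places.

(1+i)^n = 1.2515e+06/192000 = 6.51823, so n = ln 6.51823 / ln 1.114 = 17.3643 years

17.36 years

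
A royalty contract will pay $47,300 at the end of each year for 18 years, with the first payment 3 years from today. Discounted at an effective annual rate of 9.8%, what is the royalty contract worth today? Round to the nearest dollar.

$325,939

PV at t=2 (ordinary 18-year annuity): 47300 × a(18|0.098) = 47300 × 8.307674 = 392,952.9580
Discount back 2 years: 392,952.9580 × (1+0.098)^(−2) = 392,952.9580 × 0.829460 = 325,938.6647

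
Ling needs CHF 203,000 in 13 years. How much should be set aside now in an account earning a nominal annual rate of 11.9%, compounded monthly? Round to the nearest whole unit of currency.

CHF 43,546

Periodic rate i = 0.119/12 = 0.00991667; n = 13 × 12 = 156 periods.
PV = FV·(1+i)^(−n) = 203,000 × 0.214514 = 43,546.3629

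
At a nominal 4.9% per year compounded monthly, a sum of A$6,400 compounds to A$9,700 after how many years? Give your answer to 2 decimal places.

Periodic rate i = 0.049/12 = 0.00408333.
n = ln(9700/6400) / ln(1+0.00408333) = ln(1.51562) / 0.004075 = 102.0432 months
= 102.0432/12 years

8.50 years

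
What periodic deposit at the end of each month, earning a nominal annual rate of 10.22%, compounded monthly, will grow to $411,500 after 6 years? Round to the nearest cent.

$4,164.51

i = 0.1022/12 = 0.00851667 per month; n = 6·12 = 72.
FV-annuity factor = 98.811249; PMT = 411500 / 98.811249 = 4,164.5056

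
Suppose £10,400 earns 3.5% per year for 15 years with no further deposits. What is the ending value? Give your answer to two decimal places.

FV = 10,400 × (1 + 0.035)^15 = 17,423.6278

£17,423.63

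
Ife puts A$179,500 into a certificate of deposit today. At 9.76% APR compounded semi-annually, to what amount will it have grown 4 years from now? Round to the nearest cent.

Periodic rate i = 0.0976/2 = 0.0488; n = 4 × 2 = 8 periods.
179,500 × (1+0.0488)^8 = 179,500 × 1.464001 = 262,788.2134

A$262,788.21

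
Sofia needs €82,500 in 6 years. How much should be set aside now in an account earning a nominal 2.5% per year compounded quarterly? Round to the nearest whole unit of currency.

€71,042

i = 0.025/4 = 0.00625 per quarter; n = 6·4 = 24.
PV = FV·(1+i)^(−n) = 82,500 × 0.861110 = 71,041.5629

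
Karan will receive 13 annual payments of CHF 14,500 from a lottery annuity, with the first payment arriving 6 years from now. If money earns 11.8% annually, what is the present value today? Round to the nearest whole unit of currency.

CHF 53,850

PV at t=5 (ordinary 13-year annuity): 14500 × a(13|0.118) = 14500 × 6.486768 = 94,058.1325
PV₀ = 94,058.1325 / (1+0.118)^5 = 94,058.1325 / 1.746663 = 53,850.2016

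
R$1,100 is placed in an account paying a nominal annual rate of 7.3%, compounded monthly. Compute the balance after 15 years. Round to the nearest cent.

i = 0.073/12 = 0.00608333 per month; n = 15·12 = 180.
FV = 1,100 × (1 + 0.00608333)^180 = 3,277.2118

R$3,277.21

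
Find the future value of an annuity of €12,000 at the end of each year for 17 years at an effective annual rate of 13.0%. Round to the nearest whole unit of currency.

FV = PMT · [(1+i)^n − 1] / i = 12000 · 53.739060 = 644,868.7242

€644,869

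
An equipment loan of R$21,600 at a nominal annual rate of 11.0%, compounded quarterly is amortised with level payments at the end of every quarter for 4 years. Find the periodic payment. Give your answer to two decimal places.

i = 0.11/4 = 0.0275 per quarter; n = 4·4 = 16.
Annuity-PV factor = 12.804573; PMT = 21600 / 12.804573 = 1,686.8973

R$1,686.90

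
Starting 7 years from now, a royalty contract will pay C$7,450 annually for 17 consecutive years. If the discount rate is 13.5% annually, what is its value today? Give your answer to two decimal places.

Value one period before first payment (t=6): 7450 × [1 − (1+0.135)^(−17)] / 0.135 = 7450 × 6.546936 = 48,774.6711
Discount back 6 years: 48,774.6711 × (1+0.135)^(−6) = 48,774.6711 × 0.467762 = 22,814.9321

C$22,814.93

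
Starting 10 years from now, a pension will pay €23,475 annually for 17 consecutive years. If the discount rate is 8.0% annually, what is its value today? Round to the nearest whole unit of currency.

€107,119

PV at t=9 (ordinary 17-year annuity): 23475 × a(17|0.08) = 23475 × 9.121638 = 214,130.4546
Discount back 9 years: 214,130.4546 × (1+0.08)^(−9) = 214,130.4546 × 0.500249 = 107,118.5387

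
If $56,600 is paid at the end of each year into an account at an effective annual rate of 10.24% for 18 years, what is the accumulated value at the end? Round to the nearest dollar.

FV = PMT · [(1+i)^n − 1] / i = 56600 · 46.702807 = 2,643,378.8539

$2,643,379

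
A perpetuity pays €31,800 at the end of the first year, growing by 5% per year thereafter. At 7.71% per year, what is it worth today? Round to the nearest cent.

€1,173,431.73

PV = D₁/(r − g) = 31800/(0.0771 − 0.05) = 1,173,431.7343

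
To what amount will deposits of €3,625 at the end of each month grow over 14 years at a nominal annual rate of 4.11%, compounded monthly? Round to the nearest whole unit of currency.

With 12 periods per year: i = 0.003425, n = 168.
FV = 3625 × [(1+0.003425)^168 − 1] / 0.003425 = 3625 × 226.596944 = 821,413.9227

€821,414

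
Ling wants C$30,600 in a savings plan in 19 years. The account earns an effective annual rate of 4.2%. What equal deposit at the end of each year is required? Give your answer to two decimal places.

PMT = 30600 / ( [(1+0.042)^19 − 1] / 0.042 ) = 30600 / 28.218505 = 1,084.3948

C$1,084.39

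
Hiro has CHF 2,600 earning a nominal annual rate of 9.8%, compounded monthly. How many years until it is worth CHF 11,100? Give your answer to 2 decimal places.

Periodic rate i = 0.098/12 = 0.00816667.
(1+i)^n = 11100/2600 = 4.26923, so n = ln 4.26923 / ln 1.00817 = 178.4513 months
= 178.4513/12 years

14.87 years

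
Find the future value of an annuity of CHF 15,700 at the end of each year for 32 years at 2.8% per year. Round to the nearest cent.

FV = PMT · [(1+i)^n − 1] / i = 15700 · 50.707182 = 796,102.7574

CHF 796,102.76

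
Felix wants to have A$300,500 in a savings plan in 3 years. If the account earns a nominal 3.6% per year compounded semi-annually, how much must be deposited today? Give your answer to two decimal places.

i = 0.036/2 = 0.018 per half-year; n = 3·2 = 6.
Discount factor = (1+0.018)^(−6) = 0.898490; PV = 300,500 × 0.898490 = 269,996.2973

A$269,996.30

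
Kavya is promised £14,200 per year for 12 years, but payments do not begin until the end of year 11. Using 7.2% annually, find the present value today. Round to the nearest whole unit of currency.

Value one period before first payment (t=10): 14200 × [1 − (1+0.072)^(−12)] / 0.072 = 14200 × 7.858712 = 111,593.7050
Discount back 10 years: 111,593.7050 × (1+0.072)^(−10) = 111,593.7050 × 0.498944 = 55,679.0534

£55,679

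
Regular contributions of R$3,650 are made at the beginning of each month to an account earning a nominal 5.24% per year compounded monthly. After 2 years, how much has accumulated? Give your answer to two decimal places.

i = 0.0524/12 = 0.00436667 per month; n = 2·12 = 24.
FV = 3650 × [(1+0.00436667)^24 − 1] / 0.00436667 × (1+i) = 3650 × 25.354929 = 92,545.4900
(annuity-due: payments at period start, so ×(1+i).)

R$92,545.49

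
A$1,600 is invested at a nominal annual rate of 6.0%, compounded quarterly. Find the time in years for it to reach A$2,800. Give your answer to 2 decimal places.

Periodic rate i = 0.06/4 = 0.015.
n = ln(2800/1600) / ln(1+0.015) = ln(1.75000) / 0.014889 = 37.5868 quarters
= 37.5868/4 years

9.40 years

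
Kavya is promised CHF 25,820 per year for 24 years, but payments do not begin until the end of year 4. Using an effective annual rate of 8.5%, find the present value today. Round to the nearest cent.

Value one period before first payment (t=3): 25820 × [1 − (1+0.085)^(−24)] / 0.085 = 25820 × 10.104097 = 260,887.7844
Discount back 3 years: 260,887.7844 × (1+0.085)^(−3) = 260,887.7844 × 0.782908 = 204,251.1592

CHF 204,251.16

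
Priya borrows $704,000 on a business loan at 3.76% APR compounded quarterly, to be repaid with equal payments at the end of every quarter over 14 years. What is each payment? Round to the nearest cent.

$16,226.84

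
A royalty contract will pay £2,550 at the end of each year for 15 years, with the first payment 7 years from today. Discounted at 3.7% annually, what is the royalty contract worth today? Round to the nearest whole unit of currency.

Value one period before first payment (t=6): 2550 × [1 − (1+0.037)^(−15)] / 0.037 = 2550 × 11.355297 = 28,956.0084
Discount back 6 years: 28,956.0084 × (1+0.037)^(−6) = 28,956.0084 × 0.804132 = 23,284.4592

£23,284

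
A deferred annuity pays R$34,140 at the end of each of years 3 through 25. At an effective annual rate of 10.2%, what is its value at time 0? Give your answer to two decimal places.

R$246,092.81

PV at t=2 (ordinary 23-year annuity): 34140 × a(23|0.102) = 34140 × 8.753840 = 298,856.0878
Discount back 2 years: 298,856.0878 × (1+0.102)^(−2) = 298,856.0878 × 0.823449 = 246,092.8059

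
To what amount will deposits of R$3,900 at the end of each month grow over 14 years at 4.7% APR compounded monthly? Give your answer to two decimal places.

Periodic rate i = 0.047/12 = 0.00391667; n = 14 × 12 = 168 periods.
Accumulation factor s(168|0.00391667) = 237.050178; FV = 3900 × 237.050178 = 924,495.6925

R$924,495.69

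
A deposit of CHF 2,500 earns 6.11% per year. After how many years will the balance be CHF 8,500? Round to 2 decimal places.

20.63 years

n = ln(8500/2500) / ln(1+0.0611) = ln(3.40000) / 0.059306 = 20.6349 years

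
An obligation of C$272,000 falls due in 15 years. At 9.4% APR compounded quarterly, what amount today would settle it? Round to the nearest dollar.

With 4 periods per year: i = 0.0235, n = 60.
PV = FV·(1+i)^(−n) = 272,000 × 0.248159 = 67,499.1158

C$67,499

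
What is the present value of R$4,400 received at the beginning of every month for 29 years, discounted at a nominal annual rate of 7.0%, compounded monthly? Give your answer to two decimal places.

i = 0.07/12 = 0.00583333 per month; n = 29·12 = 348.
PV = PMT · [1 − (1+i)^(−n)] / i × (1+i) = 4400 · 149.648616 = 658,453.9125
(Beginning-of-period payments → annuity-due factor ×(1+i).)

R$658,453.91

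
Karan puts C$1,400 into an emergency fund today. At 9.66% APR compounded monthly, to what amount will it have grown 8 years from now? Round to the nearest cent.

C$3,022.78

Periodic rate i = 0.0966/12 = 0.00805; n = 8 × 12 = 96 periods.
FV = PV·(1+i)^n = 1,400 × 2.159132 = 3,022.7841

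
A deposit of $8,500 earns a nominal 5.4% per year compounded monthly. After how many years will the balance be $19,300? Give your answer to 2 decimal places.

15.22 years

Periodic rate i = 0.054/12 = 0.0045.
(1+i)^n = 19300/8500 = 2.27059, so n = ln 2.27059 / ln 1.0045 = 182.6406 months
= 182.6406/12 years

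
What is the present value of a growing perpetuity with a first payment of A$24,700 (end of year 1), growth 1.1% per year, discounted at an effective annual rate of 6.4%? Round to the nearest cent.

PV = D₁/(r − g) = 24700/(0.064 − 0.011) = 466,037.7358

A$466,037.74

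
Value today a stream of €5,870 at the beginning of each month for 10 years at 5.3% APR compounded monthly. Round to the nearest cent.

i = 0.053/12 = 0.00441667 per month; n = 10·12 = 120.
Annuity factor a(120|0.00441667) × (1+i) = 93.401139; PV = 5870 × 93.401139 = 548,264.6859
(Beginning-of-period payments → annuity-due factor ×(1+i).)

€548,264.69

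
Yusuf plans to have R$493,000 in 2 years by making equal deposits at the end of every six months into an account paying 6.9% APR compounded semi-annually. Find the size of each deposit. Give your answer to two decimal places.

R$117,052.03

With 2 periods per year: i = 0.0345, n = 4.
FV-annuity factor = 4.211802; PMT = 493000 / 4.211802 = 117,052.0344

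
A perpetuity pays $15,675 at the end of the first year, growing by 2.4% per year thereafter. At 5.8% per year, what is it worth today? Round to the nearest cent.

PV = D₁/(r − g) = 15675/(0.058 − 0.024) = 461,029.4118

$461,029.41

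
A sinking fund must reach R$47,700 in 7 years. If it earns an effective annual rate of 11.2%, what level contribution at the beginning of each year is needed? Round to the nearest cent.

R$4,357.70

PMT = 47700 / ( [(1+0.112)^7 − 1] / 0.112 × (1+i) ) = 47700 / 10.946130 = 4,357.7044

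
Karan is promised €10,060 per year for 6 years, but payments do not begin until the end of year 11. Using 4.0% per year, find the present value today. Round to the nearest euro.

€35,626

Value one period before first payment (t=10): 10060 × [1 − (1+0.04)^(−6)] / 0.04 = 10060 × 5.242137 = 52,735.8968
Discount back 10 years: 52,735.8968 × (1+0.04)^(−10) = 52,735.8968 × 0.675564 = 35,626.4823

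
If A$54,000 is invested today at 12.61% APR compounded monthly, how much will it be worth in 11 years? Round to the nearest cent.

A$214,615.20

With 12 periods per year: i = 0.0105083, n = 132.
FV = PV·(1+i)^n = 54,000 × 3.974356 = 214,615.1984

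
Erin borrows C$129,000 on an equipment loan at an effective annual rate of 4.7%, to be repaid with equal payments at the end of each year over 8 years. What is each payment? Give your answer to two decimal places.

C$19,717.77

Annuity-PV factor = 6.542324; PMT = 129000 / 6.542324 = 19,717.7653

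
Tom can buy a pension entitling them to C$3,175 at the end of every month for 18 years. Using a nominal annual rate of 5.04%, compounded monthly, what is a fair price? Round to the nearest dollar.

i = 0.0504/12 = 0.0042 per month; n = 18·12 = 216.
Annuity factor a(216|0.0042) = 141.804652; PV = 3175 × 141.804652 = 450,229.7707

C$450,230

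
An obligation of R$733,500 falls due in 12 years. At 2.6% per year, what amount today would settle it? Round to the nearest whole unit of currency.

Discount factor = (1+0.026)^(−12) = 0.734906; PV = 733,500 × 0.734906 = 539,053.3991

R$539,053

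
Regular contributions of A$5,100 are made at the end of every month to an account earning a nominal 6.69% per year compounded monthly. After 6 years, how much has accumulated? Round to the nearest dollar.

i = 0.0669/12 = 0.005575 per month; n = 6·12 = 72.
Accumulation factor s(72|0.005575) = 88.296015; FV = 5100 × 88.296015 = 450,309.6774

A$450,310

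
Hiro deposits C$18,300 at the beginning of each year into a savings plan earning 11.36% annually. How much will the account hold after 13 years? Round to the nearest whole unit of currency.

C$547,186

Accumulation factor s(13|0.1136) × (1+i) = 29.900865; FV = 18300 × 29.900865 = 547,185.8256
Payments are at the start of each period, so multiply by (1+i).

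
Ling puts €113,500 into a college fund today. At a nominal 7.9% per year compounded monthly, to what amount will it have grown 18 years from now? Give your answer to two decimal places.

€468,315.65

Periodic rate i = 0.079/12 = 0.00658333; n = 18 × 12 = 216 periods.
FV = 113,500 × (1 + 0.00658333)^216 = 468,315.6476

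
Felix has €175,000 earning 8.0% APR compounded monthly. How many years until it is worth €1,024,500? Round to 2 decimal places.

Periodic rate i = 0.08/12 = 0.00666667.
n = ln(1.0245e+06/175000) / ln(1+0.00666667) = ln(5.85429) / 0.006645 = 265.9587 months
= 265.9587/12 years

22.16 years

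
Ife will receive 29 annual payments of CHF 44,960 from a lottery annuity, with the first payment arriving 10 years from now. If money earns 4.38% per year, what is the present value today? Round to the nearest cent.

Value one period before first payment (t=9): 44960 × [1 − (1+0.0438)^(−29)] / 0.0438 = 44960 × 16.245010 = 730,375.6310
Discount back 9 years: 730,375.6310 × (1+0.0438)^(−9) = 730,375.6310 × 0.679899 = 496,581.6210

CHF 496,581.62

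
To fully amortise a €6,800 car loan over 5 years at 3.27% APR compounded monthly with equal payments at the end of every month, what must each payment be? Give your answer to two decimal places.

€123.00

With 12 periods per year: i = 0.002725, n = 60.
PMT = 6800 / ( [1 − (1+0.002725)^(−60)] / 0.002725 ) = 6800 / 55.282442 = 123.0047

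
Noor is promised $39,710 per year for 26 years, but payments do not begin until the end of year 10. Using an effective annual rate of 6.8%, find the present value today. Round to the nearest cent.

$264,637.20

Value one period before first payment (t=9): 39710 × [1 − (1+0.068)^(−26)] / 0.068 = 39710 × 12.047371 = 478,401.1029
Discount back 9 years: 478,401.1029 × (1+0.068)^(−9) = 478,401.1029 × 0.553170 = 264,637.2031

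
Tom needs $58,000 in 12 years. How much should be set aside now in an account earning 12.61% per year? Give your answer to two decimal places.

$13,947.76

PV = FV·(1+i)^(−n) = 58,000 × 0.240479 = 13,947.7608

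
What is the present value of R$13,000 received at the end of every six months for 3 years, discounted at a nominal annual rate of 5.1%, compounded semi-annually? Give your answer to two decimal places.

With 2 periods per year: i = 0.0255, n = 6.
Annuity factor a(6|0.0255) = 5.498927; PV = 13000 × 5.498927 = 71,486.0448

R$71,486.04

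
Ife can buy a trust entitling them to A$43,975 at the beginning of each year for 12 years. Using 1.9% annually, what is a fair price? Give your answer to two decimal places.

PV = PMT · [1 − (1+i)^(−n)] / i × (1+i) = 43975 · 10.842753 = 476,810.0431
(annuity-due: payments at period start, so ×(1+i).)

A$476,810.04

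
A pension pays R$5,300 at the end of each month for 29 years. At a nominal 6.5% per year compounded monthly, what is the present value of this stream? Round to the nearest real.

Periodic rate i = 0.065/12 = 0.00541667; n = 29 × 12 = 348 periods.
Annuity factor a(348|0.00541667) = 156.442457; PV = 5300 × 156.442457 = 829,145.0216

R$829,145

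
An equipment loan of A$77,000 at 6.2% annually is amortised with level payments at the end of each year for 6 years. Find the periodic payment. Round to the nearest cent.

PMT = 77000 / ( [1 − (1+0.062)^(−6)] / 0.062 ) = 77000 / 4.886576 = 15,757.4550

A$15,757.46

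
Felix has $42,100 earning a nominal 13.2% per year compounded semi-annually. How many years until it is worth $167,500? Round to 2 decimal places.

10.80 years

Periodic rate i = 0.132/2 = 0.066.
(1+i)^n = 167500/42100 = 3.97862, so n = ln 3.97862 / ln 1.066 = 21.6064 half-years
= 21.6064/2 years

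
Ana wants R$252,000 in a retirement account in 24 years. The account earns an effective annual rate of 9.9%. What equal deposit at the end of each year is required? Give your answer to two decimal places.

PMT = 252000 / ( [(1+0.099)^24 − 1] / 0.099 ) = 252000 / 87.243043 = 2,888.4825

R$2,888.48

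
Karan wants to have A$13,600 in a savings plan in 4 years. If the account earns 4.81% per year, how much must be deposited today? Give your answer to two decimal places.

Discount factor = (1+0.0481)^(−4) = 0.828684; PV = 13,600 × 0.828684 = 11,270.1066

A$11,270.11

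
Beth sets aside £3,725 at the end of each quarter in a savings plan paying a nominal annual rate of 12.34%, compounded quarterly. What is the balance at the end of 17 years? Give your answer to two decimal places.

i = 0.1234/4 = 0.03085 per quarter; n = 17·4 = 68.
FV = PMT · [(1+i)^n − 1] / i = 3725 · 223.465565 = 832,409.2291

£832,409.23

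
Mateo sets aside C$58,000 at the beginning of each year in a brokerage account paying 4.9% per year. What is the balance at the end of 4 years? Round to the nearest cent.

FV = 58000 × [(1+0.049)^4 − 1] / 0.049 × (1+i) = 58000 × 4.514604 = 261,847.0326
(Beginning-of-period payments → annuity-due factor ×(1+i).)

C$261,847.03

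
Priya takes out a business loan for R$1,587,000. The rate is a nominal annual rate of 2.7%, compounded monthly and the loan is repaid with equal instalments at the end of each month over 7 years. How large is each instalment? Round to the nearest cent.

R$20,755.62

Periodic rate i = 0.027/12 = 0.00225; n = 7 × 12 = 84 periods.
Annuity-PV factor = 76.461213; PMT = 1.587e+06 / 76.461213 = 20,755.6214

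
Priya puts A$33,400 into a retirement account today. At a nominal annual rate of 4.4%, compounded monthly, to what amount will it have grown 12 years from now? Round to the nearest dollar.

With 12 periods per year: i = 0.00366667, n = 144.
FV = 33,400 × (1 + 0.00366667)^144 = 56,576.3051

A$56,576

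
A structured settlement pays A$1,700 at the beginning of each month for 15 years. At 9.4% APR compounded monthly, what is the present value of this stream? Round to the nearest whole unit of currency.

A$165,028

With 12 periods per year: i = 0.00783333, n = 180.
PV = PMT · [1 − (1+i)^(−n)] / i × (1+i) = 1700 · 97.075160 = 165,027.7719
(Beginning-of-period payments → annuity-due factor ×(1+i).)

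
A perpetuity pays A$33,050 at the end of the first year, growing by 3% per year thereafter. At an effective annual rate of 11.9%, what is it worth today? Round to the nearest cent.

PV = D₁/(r − g) = 33050/(0.119 − 0.03) = 371,348.3146

A$371,348.31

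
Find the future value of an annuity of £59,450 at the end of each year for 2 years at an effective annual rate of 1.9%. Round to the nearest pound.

Accumulation factor s(2|0.019) = 2.019000; FV = 59450 × 2.019000 = 120,029.5500

£120,030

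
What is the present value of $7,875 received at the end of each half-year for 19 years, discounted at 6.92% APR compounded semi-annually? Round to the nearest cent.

$165,109.73

i = 0.0692/2 = 0.0346 per half-year; n = 19·2 = 38.
Annuity factor a(38|0.0346) = 20.966315; PV = 7875 × 20.966315 = 165,109.7281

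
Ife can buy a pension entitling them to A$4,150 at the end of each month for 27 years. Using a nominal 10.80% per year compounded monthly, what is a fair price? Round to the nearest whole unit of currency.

A$435,814

i = 0.108/12 = 0.009 per month; n = 27·12 = 324.
PV = 4150 × [1 − (1+0.009)^(−324)] / 0.009 = 4150 × 105.015467 = 435,814.1865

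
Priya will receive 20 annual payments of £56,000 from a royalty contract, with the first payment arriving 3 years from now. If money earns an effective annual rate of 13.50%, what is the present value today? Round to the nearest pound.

£296,422

PV at t=2 (ordinary 20-year annuity): 56000 × a(20|0.135) = 56000 × 6.818904 = 381,858.6225
PV₀ = 381,858.6225 / (1+0.135)^2 = 381,858.6225 / 1.288225 = 296,422.3040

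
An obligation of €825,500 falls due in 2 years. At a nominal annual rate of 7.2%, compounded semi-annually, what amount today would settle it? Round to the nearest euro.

€716,602

i = 0.072/2 = 0.036 per half-year; n = 2·2 = 4.
PV = FV·(1+i)^(−n) = 825,500 × 0.868082 = 716,602.0661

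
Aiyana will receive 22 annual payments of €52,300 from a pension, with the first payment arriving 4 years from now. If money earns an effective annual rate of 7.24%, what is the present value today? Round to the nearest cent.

€459,876.54

Value one period before first payment (t=3): 52300 × [1 − (1+0.0724)^(−22)] / 0.0724 = 52300 × 10.844511 = 567,167.9396
PV₀ = 567,167.9396 / (1+0.0724)^3 = 567,167.9396 / 1.233305 = 459,876.5425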